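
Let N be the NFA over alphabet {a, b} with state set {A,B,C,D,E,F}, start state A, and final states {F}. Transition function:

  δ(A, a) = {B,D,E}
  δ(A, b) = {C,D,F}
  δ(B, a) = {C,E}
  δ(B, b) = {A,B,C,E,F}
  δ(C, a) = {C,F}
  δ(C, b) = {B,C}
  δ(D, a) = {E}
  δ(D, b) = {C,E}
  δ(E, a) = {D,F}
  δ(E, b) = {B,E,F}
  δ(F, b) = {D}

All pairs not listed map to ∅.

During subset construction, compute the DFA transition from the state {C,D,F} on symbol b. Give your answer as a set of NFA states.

{B,C,D,E}

δ(C,b) = {B,C}; δ(D,b) = {C,E}; δ(F,b) = {D}.
Union: {B,C,D,E}.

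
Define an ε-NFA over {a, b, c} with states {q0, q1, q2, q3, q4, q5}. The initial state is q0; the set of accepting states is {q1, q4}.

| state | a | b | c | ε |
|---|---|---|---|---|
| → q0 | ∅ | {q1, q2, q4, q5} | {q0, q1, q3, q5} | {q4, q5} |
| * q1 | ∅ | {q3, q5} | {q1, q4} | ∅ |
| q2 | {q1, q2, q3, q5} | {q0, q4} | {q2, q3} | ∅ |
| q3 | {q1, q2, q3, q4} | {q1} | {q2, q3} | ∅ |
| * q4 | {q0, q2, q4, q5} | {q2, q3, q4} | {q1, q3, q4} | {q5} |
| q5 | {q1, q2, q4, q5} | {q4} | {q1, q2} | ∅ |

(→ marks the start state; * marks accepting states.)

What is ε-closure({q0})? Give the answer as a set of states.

{q0, q4, q5}

Begin with {q0}.
q0 →ε {q4, q5}; add q4, q5.
ε-closure = {q0, q4, q5}.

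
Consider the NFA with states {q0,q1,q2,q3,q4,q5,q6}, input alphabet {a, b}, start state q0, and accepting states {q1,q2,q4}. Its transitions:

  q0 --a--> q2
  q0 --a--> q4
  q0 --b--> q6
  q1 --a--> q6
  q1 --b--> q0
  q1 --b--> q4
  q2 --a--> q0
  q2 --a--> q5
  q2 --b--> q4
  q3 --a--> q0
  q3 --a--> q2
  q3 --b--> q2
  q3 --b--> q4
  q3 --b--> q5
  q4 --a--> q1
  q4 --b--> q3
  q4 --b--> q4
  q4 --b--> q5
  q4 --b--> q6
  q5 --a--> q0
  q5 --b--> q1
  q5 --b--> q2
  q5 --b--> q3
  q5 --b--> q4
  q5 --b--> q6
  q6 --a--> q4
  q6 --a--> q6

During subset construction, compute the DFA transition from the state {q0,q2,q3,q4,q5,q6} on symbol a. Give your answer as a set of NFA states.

{q0,q1,q2,q4,q5,q6}

δ(q0,a) = {q2,q4}; δ(q2,a) = {q0,q5}; δ(q3,a) = {q0,q2}; δ(q4,a) = {q1}; δ(q5,a) = {q0}; δ(q6,a) = {q4,q6}.
Union: {q0,q1,q2,q4,q5,q6}.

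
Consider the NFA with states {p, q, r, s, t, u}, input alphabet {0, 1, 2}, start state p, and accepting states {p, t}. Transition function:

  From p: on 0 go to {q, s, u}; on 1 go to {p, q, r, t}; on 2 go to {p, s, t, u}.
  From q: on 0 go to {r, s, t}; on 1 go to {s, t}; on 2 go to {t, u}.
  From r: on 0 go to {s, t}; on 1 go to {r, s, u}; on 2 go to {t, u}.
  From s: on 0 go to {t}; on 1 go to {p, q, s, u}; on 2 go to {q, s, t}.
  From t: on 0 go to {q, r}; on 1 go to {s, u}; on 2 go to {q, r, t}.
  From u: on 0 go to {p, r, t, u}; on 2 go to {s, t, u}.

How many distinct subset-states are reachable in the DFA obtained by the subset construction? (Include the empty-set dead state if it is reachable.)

Start state of the DFA: {p}.
{p} --0--> {q, s, u}  [new]
{p} --1--> {p, q, r, t}  [new]
{p} --2--> {p, s, t, u}  [new]
{q, s, u} --0--> {p, r, s, t, u}  [new]
{q, s, u} --1--> {p, q, s, t, u}  [new]
{q, s, u} --2--> {q, s, t, u}  [new]
{p, q, r, t} --0--> {q, r, s, t, u}  [new]
{p, q, r, t} --1--> {p, q, r, s, t, u}  [new]
{p, q, r, t} --2--> {p, q, r, s, t, u}  [seen]
{p, s, t, u} --0--> {p, q, r, s, t, u}  [seen]
{p, s, t, u} --1--> {p, q, r, s, t, u}  [seen]
{p, s, t, u} --2--> {p, q, r, s, t, u}  [seen]
{p, r, s, t, u} --0--> {p, q, r, s, t, u}  [seen]
{p, r, s, t, u} --1--> {p, q, r, s, t, u}  [seen]
{p, r, s, t, u} --2--> {p, q, r, s, t, u}  [seen]
{p, q, s, t, u} --0--> {p, q, r, s, t, u}  [seen]
{p, q, s, t, u} --1--> {p, q, r, s, t, u}  [seen]
{p, q, s, t, u} --2--> {p, q, r, s, t, u}  [seen]
{q, s, t, u} --0--> {p, q, r, s, t, u}  [seen]
{q, s, t, u} --1--> {p, q, s, t, u}  [seen]
{q, s, t, u} --2--> {q, r, s, t, u}  [seen]
{q, r, s, t, u} --0--> {p, q, r, s, t, u}  [seen]
{q, r, s, t, u} --1--> {p, q, r, s, t, u}  [seen]
{q, r, s, t, u} --2--> {q, r, s, t, u}  [seen]
{p, q, r, s, t, u} --0--> {p, q, r, s, t, u}  [seen]
{p, q, r, s, t, u} --1--> {p, q, r, s, t, u}  [seen]
{p, q, r, s, t, u} --2--> {p, q, r, s, t, u}  [seen]
Reachable DFA states: {p}, {q, s, u}, {p, q, r, t}, {p, s, t, u}, {p, r, s, t, u}, {p, q, s, t, u}, {q, s, t, u}, {q, r, s, t, u}, {p, q, r, s, t, u}.

9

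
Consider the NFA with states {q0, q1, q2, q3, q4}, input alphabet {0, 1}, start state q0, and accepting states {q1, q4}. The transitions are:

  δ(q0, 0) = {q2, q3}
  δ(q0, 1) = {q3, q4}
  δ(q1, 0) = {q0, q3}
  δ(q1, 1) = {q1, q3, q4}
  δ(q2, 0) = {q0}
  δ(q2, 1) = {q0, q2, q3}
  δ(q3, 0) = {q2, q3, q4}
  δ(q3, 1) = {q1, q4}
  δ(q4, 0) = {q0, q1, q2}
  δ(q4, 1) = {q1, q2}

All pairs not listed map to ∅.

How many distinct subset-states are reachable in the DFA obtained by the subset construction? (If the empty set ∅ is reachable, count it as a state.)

Start state of the DFA: {q0}.
{q0} --0--> {q2, q3}  [new]
{q0} --1--> {q3, q4}  [new]
{q2, q3} --0--> {q0, q2, q3, q4}  [new]
{q2, q3} --1--> {q0, q1, q2, q3, q4}  [new]
{q3, q4} --0--> {q0, q1, q2, q3, q4}  [seen]
{q3, q4} --1--> {q1, q2, q4}  [new]
{q0, q2, q3, q4} --0--> {q0, q1, q2, q3, q4}  [seen]
{q0, q2, q3, q4} --1--> {q0, q1, q2, q3, q4}  [seen]
{q0, q1, q2, q3, q4} --0--> {q0, q1, q2, q3, q4}  [seen]
{q0, q1, q2, q3, q4} --1--> {q0, q1, q2, q3, q4}  [seen]
{q1, q2, q4} --0--> {q0, q1, q2, q3}  [new]
{q1, q2, q4} --1--> {q0, q1, q2, q3, q4}  [seen]
{q0, q1, q2, q3} --0--> {q0, q2, q3, q4}  [seen]
{q0, q1, q2, q3} --1--> {q0, q1, q2, q3, q4}  [seen]
Reachable DFA states: {q0}, {q2, q3}, {q3, q4}, {q0, q2, q3, q4}, {q0, q1, q2, q3, q4}, {q1, q2, q4}, {q0, q1, q2, q3}.

7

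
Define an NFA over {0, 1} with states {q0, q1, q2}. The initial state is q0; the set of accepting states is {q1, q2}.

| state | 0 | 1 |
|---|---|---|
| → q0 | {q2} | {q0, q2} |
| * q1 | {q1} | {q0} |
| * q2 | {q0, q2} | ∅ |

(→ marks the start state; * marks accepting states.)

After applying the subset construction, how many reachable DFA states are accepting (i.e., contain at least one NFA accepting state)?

2

Start state of the DFA: {q0}.
{q0} --0--> {q2}  [new]
{q0} --1--> {q0, q2}  [new]
{q2} --0--> {q0, q2}  [seen]
{q2} --1--> ∅  [new]
{q0, q2} --0--> {q0, q2}  [seen]
{q0, q2} --1--> {q0, q2}  [seen]
∅ --0--> ∅  [seen]
∅ --1--> ∅  [seen]
Reachable DFA states: {q0}, {q2}, {q0, q2}, ∅.
Accepting DFA states (contain an NFA accepting state): {q2}, {q0, q2}.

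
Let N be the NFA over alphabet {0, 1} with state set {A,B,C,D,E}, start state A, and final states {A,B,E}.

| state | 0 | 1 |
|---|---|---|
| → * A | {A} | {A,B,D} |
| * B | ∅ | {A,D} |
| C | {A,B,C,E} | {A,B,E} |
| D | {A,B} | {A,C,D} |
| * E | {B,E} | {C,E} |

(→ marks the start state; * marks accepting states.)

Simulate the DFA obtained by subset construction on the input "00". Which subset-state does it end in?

Start: {A}.
δ(A,0) = {A}.
Union: {A}.
After 0: {A}.
δ(A,0) = {A}.
Union: {A}.
After 0: {A}.

{A}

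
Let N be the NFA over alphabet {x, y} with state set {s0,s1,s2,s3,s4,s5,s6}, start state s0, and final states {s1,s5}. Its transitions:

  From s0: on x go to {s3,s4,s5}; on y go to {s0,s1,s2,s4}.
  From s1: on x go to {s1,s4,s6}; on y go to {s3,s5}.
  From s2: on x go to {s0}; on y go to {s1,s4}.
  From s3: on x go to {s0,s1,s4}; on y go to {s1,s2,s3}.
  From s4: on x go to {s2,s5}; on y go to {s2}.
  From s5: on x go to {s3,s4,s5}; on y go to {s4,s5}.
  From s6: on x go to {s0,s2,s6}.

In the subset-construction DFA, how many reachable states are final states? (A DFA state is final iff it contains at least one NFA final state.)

5

Start state of the DFA: {s0}.
{s0} --x--> {s3,s4,s5}  [new]
{s0} --y--> {s0,s1,s2,s4}  [new]
{s3,s4,s5} --x--> {s0,s1,s2,s3,s4,s5}  [new]
{s3,s4,s5} --y--> {s1,s2,s3,s4,s5}  [new]
{s0,s1,s2,s4} --x--> {s0,s1,s2,s3,s4,s5,s6}  [new]
{s0,s1,s2,s4} --y--> {s0,s1,s2,s3,s4,s5}  [seen]
{s0,s1,s2,s3,s4,s5} --x--> {s0,s1,s2,s3,s4,s5,s6}  [seen]
{s0,s1,s2,s3,s4,s5} --y--> {s0,s1,s2,s3,s4,s5}  [seen]
{s1,s2,s3,s4,s5} --x--> {s0,s1,s2,s3,s4,s5,s6}  [seen]
{s1,s2,s3,s4,s5} --y--> {s1,s2,s3,s4,s5}  [seen]
{s0,s1,s2,s3,s4,s5,s6} --x--> {s0,s1,s2,s3,s4,s5,s6}  [seen]
{s0,s1,s2,s3,s4,s5,s6} --y--> {s0,s1,s2,s3,s4,s5}  [seen]
Reachable DFA states: {s0}, {s3,s4,s5}, {s0,s1,s2,s4}, {s0,s1,s2,s3,s4,s5}, {s1,s2,s3,s4,s5}, {s0,s1,s2,s3,s4,s5,s6}.
Accepting DFA states (contain an NFA accepting state): {s3,s4,s5}, {s0,s1,s2,s4}, {s0,s1,s2,s3,s4,s5}, {s1,s2,s3,s4,s5}, {s0,s1,s2,s3,s4,s5,s6}.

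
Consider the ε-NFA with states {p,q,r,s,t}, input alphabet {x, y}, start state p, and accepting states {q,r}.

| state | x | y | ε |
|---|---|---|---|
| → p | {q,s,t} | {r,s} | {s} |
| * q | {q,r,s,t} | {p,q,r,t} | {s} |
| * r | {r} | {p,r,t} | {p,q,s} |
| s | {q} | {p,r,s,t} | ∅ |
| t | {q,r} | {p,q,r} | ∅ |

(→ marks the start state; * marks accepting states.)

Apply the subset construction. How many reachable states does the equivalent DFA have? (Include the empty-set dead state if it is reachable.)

Start state of the DFA: {p,s} (ε-closure of the NFA start).
{p,s} --x--> {q,s,t}  [new]
{p,s} --y--> {p,q,r,s,t}  [new]
{q,s,t} --x--> {p,q,r,s,t}  [seen]
{q,s,t} --y--> {p,q,r,s,t}  [seen]
{p,q,r,s,t} --x--> {p,q,r,s,t}  [seen]
{p,q,r,s,t} --y--> {p,q,r,s,t}  [seen]
Reachable DFA states: {p,s}, {q,s,t}, {p,q,r,s,t}.

3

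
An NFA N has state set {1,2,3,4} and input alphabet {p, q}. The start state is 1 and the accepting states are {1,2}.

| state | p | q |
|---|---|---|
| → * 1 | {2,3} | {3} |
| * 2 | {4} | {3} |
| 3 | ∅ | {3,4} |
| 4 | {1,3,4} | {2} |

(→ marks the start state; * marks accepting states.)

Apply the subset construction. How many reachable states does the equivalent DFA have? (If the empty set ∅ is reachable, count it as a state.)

10

Start state of the DFA: {1}.
{1} --p--> {2,3}  [new]
{1} --q--> {3}  [new]
{2,3} --p--> {4}  [new]
{2,3} --q--> {3,4}  [new]
{3} --p--> ∅  [new]
{3} --q--> {3,4}  [seen]
{4} --p--> {1,3,4}  [new]
{4} --q--> {2}  [new]
{3,4} --p--> {1,3,4}  [seen]
{3,4} --q--> {2,3,4}  [new]
∅ --p--> ∅  [seen]
∅ --q--> ∅  [seen]
{1,3,4} --p--> {1,2,3,4}  [new]
{1,3,4} --q--> {2,3,4}  [seen]
{2} --p--> {4}  [seen]
{2} --q--> {3}  [seen]
{2,3,4} --p--> {1,3,4}  [seen]
{2,3,4} --q--> {2,3,4}  [seen]
{1,2,3,4} --p--> {1,2,3,4}  [seen]
{1,2,3,4} --q--> {2,3,4}  [seen]
Reachable DFA states: {1}, {2,3}, {3}, {4}, {3,4}, ∅, {1,3,4}, {2}, {2,3,4}, {1,2,3,4}.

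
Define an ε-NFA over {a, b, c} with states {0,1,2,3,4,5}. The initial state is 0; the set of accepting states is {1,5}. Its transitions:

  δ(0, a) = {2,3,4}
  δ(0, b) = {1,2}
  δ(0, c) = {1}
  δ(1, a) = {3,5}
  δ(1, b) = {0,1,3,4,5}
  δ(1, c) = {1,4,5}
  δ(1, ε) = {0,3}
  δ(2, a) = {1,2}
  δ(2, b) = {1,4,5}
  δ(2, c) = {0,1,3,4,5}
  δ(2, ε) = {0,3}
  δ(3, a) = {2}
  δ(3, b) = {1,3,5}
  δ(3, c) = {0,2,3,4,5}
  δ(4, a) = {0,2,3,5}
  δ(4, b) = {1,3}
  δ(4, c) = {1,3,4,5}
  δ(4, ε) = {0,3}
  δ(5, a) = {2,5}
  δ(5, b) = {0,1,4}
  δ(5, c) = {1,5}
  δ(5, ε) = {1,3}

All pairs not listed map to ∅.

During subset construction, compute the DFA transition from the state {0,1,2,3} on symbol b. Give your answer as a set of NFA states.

δ(0,b) = {1,2}; δ(1,b) = {0,1,3,4,5}; δ(2,b) = {1,4,5}; δ(3,b) = {1,3,5}.
Union: {0,1,2,3,4,5}.

{0,1,2,3,4,5}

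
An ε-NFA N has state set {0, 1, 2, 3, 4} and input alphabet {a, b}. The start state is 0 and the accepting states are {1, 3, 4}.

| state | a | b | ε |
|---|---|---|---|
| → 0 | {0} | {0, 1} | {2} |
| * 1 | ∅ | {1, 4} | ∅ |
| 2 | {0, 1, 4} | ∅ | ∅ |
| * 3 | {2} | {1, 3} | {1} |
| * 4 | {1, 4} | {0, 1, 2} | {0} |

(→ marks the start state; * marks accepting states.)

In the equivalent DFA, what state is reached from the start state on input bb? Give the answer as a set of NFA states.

{0, 1, 2, 4}

Start: {0, 2}.
δ(0,b) = {0, 1}; δ(2,b) = ∅.
Union: {0, 1}.
ε-closure gives {0, 1, 2}.
After b: {0, 1, 2}.
δ(0,b) = {0, 1}; δ(1,b) = {1, 4}; δ(2,b) = ∅.
Union: {0, 1, 4}.
ε-closure gives {0, 1, 2, 4}.
After b: {0, 1, 2, 4}.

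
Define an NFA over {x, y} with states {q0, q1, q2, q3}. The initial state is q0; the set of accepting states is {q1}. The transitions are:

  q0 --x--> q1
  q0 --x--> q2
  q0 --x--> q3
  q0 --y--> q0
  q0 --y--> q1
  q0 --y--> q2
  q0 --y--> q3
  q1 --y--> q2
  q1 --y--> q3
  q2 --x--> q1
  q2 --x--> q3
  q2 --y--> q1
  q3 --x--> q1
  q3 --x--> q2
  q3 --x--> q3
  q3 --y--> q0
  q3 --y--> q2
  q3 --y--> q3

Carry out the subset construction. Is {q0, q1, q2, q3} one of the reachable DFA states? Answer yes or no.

yes

Start state of the DFA: {q0}.
{q0} --x--> {q1, q2, q3}  [new]
{q0} --y--> {q0, q1, q2, q3}  [new]
{q1, q2, q3} --x--> {q1, q2, q3}  [seen]
{q1, q2, q3} --y--> {q0, q1, q2, q3}  [seen]
{q0, q1, q2, q3} --x--> {q1, q2, q3}  [seen]
{q0, q1, q2, q3} --y--> {q0, q1, q2, q3}  [seen]
Reachable DFA states: {q0}, {q1, q2, q3}, {q0, q1, q2, q3}.
{q0, q1, q2, q3} is among them.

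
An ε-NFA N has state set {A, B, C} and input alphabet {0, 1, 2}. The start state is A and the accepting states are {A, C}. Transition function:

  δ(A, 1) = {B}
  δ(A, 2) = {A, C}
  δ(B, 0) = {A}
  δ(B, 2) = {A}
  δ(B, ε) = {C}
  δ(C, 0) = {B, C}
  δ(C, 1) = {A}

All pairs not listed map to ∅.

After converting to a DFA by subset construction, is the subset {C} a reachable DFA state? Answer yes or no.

no

Start state of the DFA: {A} (ε-closure of the NFA start).
{A} --0--> ∅  [new]
{A} --1--> {B, C}  [new]
{A} --2--> {A, C}  [new]
∅ --0--> ∅  [seen]
∅ --1--> ∅  [seen]
∅ --2--> ∅  [seen]
{B, C} --0--> {A, B, C}  [new]
{B, C} --1--> {A}  [seen]
{B, C} --2--> {A}  [seen]
{A, C} --0--> {B, C}  [seen]
{A, C} --1--> {A, B, C}  [seen]
{A, C} --2--> {A, C}  [seen]
{A, B, C} --0--> {A, B, C}  [seen]
{A, B, C} --1--> {A, B, C}  [seen]
{A, B, C} --2--> {A, C}  [seen]
Reachable DFA states: {A}, ∅, {B, C}, {A, C}, {A, B, C}.
{C} is not among them.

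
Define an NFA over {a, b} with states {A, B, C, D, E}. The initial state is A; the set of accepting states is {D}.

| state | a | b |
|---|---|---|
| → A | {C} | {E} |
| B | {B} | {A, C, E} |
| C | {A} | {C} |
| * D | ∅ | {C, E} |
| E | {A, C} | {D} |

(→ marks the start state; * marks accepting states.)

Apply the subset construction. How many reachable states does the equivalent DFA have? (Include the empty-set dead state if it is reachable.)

Start state of the DFA: {A}.
{A} --a--> {C}  [new]
{A} --b--> {E}  [new]
{C} --a--> {A}  [seen]
{C} --b--> {C}  [seen]
{E} --a--> {A, C}  [new]
{E} --b--> {D}  [new]
{A, C} --a--> {A, C}  [seen]
{A, C} --b--> {C, E}  [new]
{D} --a--> ∅  [new]
{D} --b--> {C, E}  [seen]
{C, E} --a--> {A, C}  [seen]
{C, E} --b--> {C, D}  [new]
∅ --a--> ∅  [seen]
∅ --b--> ∅  [seen]
{C, D} --a--> {A}  [seen]
{C, D} --b--> {C, E}  [seen]
Reachable DFA states: {A}, {C}, {E}, {A, C}, {D}, {C, E}, ∅, {C, D}.

8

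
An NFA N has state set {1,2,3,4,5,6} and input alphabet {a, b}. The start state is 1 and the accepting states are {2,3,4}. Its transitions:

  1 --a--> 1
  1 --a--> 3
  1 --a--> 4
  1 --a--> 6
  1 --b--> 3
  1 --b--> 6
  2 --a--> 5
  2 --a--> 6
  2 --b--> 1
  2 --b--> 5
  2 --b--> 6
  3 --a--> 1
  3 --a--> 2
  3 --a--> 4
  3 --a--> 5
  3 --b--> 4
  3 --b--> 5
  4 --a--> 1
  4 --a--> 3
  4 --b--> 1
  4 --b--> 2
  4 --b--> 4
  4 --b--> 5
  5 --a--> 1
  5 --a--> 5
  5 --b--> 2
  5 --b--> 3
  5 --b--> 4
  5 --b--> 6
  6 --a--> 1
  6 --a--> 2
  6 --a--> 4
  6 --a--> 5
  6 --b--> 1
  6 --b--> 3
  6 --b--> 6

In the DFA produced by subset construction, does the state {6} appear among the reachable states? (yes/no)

no

Start state of the DFA: {1}.
{1} --a--> {1,3,4,6}  [new]
{1} --b--> {3,6}  [new]
{1,3,4,6} --a--> {1,2,3,4,5,6}  [new]
{1,3,4,6} --b--> {1,2,3,4,5,6}  [seen]
{3,6} --a--> {1,2,4,5}  [new]
{3,6} --b--> {1,3,4,5,6}  [new]
{1,2,3,4,5,6} --a--> {1,2,3,4,5,6}  [seen]
{1,2,3,4,5,6} --b--> {1,2,3,4,5,6}  [seen]
{1,2,4,5} --a--> {1,3,4,5,6}  [seen]
{1,2,4,5} --b--> {1,2,3,4,5,6}  [seen]
{1,3,4,5,6} --a--> {1,2,3,4,5,6}  [seen]
{1,3,4,5,6} --b--> {1,2,3,4,5,6}  [seen]
Reachable DFA states: {1}, {1,3,4,6}, {3,6}, {1,2,3,4,5,6}, {1,2,4,5}, {1,3,4,5,6}.
{6} is not among them.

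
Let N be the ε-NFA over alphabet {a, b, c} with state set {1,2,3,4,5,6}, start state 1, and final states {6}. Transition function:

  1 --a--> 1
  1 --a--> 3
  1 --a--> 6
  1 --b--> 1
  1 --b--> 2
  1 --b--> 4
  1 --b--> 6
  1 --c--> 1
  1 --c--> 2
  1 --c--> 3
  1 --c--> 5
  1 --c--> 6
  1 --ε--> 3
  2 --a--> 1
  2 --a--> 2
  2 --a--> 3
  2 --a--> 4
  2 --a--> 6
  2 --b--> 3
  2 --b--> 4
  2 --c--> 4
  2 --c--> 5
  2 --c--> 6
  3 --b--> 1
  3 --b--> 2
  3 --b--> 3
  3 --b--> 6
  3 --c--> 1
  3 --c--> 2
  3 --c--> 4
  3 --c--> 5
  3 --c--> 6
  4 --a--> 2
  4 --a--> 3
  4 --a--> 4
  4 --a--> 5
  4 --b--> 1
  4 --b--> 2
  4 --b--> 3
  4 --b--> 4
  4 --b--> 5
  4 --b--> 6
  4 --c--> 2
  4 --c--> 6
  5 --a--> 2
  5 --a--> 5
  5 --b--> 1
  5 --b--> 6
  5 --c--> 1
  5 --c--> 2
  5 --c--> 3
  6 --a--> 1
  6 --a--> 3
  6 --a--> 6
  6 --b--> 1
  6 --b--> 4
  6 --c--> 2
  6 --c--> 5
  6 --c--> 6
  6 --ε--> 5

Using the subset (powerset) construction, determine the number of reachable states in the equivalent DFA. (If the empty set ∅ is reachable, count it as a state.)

Start state of the DFA: {1,3} (ε-closure of the NFA start).
{1,3} --a--> {1,3,5,6}  [new]
{1,3} --b--> {1,2,3,4,5,6}  [new]
{1,3} --c--> {1,2,3,4,5,6}  [seen]
{1,3,5,6} --a--> {1,2,3,5,6}  [new]
{1,3,5,6} --b--> {1,2,3,4,5,6}  [seen]
{1,3,5,6} --c--> {1,2,3,4,5,6}  [seen]
{1,2,3,4,5,6} --a--> {1,2,3,4,5,6}  [seen]
{1,2,3,4,5,6} --b--> {1,2,3,4,5,6}  [seen]
{1,2,3,4,5,6} --c--> {1,2,3,4,5,6}  [seen]
{1,2,3,5,6} --a--> {1,2,3,4,5,6}  [seen]
{1,2,3,5,6} --b--> {1,2,3,4,5,6}  [seen]
{1,2,3,5,6} --c--> {1,2,3,4,5,6}  [seen]
Reachable DFA states: {1,3}, {1,3,5,6}, {1,2,3,4,5,6}, {1,2,3,5,6}.

4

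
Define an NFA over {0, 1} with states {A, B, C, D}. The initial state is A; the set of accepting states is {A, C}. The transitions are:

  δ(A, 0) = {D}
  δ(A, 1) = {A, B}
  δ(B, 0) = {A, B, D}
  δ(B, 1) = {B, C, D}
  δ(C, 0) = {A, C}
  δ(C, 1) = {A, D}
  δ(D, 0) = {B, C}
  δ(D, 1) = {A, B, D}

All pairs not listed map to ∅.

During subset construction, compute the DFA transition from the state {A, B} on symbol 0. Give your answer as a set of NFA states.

{A, B, D}

δ(A,0) = {D}; δ(B,0) = {A, B, D}.
Union: {A, B, D}.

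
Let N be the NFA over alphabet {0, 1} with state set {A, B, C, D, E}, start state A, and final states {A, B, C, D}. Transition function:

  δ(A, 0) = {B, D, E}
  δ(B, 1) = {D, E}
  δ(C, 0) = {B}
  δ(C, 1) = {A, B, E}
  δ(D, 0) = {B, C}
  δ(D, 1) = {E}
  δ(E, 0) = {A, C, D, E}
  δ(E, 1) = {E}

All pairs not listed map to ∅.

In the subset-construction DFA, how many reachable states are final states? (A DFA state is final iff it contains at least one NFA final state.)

7

Start state of the DFA: {A}.
{A} --0--> {B, D, E}  [new]
{A} --1--> ∅  [new]
{B, D, E} --0--> {A, B, C, D, E}  [new]
{B, D, E} --1--> {D, E}  [new]
∅ --0--> ∅  [seen]
∅ --1--> ∅  [seen]
{A, B, C, D, E} --0--> {A, B, C, D, E}  [seen]
{A, B, C, D, E} --1--> {A, B, D, E}  [new]
{D, E} --0--> {A, B, C, D, E}  [seen]
{D, E} --1--> {E}  [new]
{A, B, D, E} --0--> {A, B, C, D, E}  [seen]
{A, B, D, E} --1--> {D, E}  [seen]
{E} --0--> {A, C, D, E}  [new]
{E} --1--> {E}  [seen]
{A, C, D, E} --0--> {A, B, C, D, E}  [seen]
{A, C, D, E} --1--> {A, B, E}  [new]
{A, B, E} --0--> {A, B, C, D, E}  [seen]
{A, B, E} --1--> {D, E}  [seen]
Reachable DFA states: {A}, {B, D, E}, ∅, {A, B, C, D, E}, {D, E}, {A, B, D, E}, {E}, {A, C, D, E}, {A, B, E}.
Accepting DFA states (contain an NFA accepting state): {A}, {B, D, E}, {A, B, C, D, E}, {D, E}, {A, B, D, E}, {A, C, D, E}, {A, B, E}.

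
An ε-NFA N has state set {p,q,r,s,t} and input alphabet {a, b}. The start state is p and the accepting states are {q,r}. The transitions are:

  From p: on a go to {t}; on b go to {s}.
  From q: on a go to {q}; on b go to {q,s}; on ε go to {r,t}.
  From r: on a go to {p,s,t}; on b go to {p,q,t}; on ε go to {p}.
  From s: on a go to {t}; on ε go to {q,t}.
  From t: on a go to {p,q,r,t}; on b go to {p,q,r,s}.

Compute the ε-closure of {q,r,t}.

{p,q,r,t}

Begin with {q,r,t}.
r →ε {p}; add p.
ε-closure = {p,q,r,t}.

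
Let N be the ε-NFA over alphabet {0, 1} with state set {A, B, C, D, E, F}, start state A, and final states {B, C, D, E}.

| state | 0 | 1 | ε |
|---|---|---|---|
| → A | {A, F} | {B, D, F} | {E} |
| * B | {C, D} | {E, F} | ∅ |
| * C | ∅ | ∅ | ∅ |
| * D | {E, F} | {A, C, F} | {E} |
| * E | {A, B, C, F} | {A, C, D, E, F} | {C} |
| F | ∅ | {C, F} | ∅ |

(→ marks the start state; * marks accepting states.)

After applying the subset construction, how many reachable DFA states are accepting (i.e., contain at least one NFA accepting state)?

3

Start state of the DFA: {A, C, E} (ε-closure of the NFA start).
{A, C, E} --0--> {A, B, C, E, F}  [new]
{A, C, E} --1--> {A, B, C, D, E, F}  [new]
{A, B, C, E, F} --0--> {A, B, C, D, E, F}  [seen]
{A, B, C, E, F} --1--> {A, B, C, D, E, F}  [seen]
{A, B, C, D, E, F} --0--> {A, B, C, D, E, F}  [seen]
{A, B, C, D, E, F} --1--> {A, B, C, D, E, F}  [seen]
Reachable DFA states: {A, C, E}, {A, B, C, E, F}, {A, B, C, D, E, F}.
Accepting DFA states (contain an NFA accepting state): {A, C, E}, {A, B, C, E, F}, {A, B, C, D, E, F}.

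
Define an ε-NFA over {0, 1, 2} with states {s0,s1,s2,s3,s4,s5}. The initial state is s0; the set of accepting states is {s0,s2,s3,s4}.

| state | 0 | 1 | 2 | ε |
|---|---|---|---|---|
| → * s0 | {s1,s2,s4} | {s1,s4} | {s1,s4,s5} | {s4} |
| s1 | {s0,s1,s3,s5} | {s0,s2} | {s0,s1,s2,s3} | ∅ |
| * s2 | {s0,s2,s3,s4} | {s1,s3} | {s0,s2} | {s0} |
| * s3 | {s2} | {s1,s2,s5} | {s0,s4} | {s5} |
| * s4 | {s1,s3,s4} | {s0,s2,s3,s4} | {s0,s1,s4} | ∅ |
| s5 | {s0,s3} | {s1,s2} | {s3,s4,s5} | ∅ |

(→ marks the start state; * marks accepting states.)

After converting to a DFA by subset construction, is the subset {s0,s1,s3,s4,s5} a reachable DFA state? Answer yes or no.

no

Start state of the DFA: {s0,s4} (ε-closure of the NFA start).
{s0,s4} --0--> {s0,s1,s2,s3,s4,s5}  [new]
{s0,s4} --1--> {s0,s1,s2,s3,s4,s5}  [seen]
{s0,s4} --2--> {s0,s1,s4,s5}  [new]
{s0,s1,s2,s3,s4,s5} --0--> {s0,s1,s2,s3,s4,s5}  [seen]
{s0,s1,s2,s3,s4,s5} --1--> {s0,s1,s2,s3,s4,s5}  [seen]
{s0,s1,s2,s3,s4,s5} --2--> {s0,s1,s2,s3,s4,s5}  [seen]
{s0,s1,s4,s5} --0--> {s0,s1,s2,s3,s4,s5}  [seen]
{s0,s1,s4,s5} --1--> {s0,s1,s2,s3,s4,s5}  [seen]
{s0,s1,s4,s5} --2--> {s0,s1,s2,s3,s4,s5}  [seen]
Reachable DFA states: {s0,s4}, {s0,s1,s2,s3,s4,s5}, {s0,s1,s4,s5}.
{s0,s1,s3,s4,s5} is not among them.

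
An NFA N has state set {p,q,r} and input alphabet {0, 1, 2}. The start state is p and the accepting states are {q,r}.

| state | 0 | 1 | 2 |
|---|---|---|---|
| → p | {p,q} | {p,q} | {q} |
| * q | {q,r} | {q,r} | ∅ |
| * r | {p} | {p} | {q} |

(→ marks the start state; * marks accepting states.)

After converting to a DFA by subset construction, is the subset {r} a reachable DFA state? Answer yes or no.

no

Start state of the DFA: {p}.
{p} --0--> {p,q}  [new]
{p} --1--> {p,q}  [seen]
{p} --2--> {q}  [new]
{p,q} --0--> {p,q,r}  [new]
{p,q} --1--> {p,q,r}  [seen]
{p,q} --2--> {q}  [seen]
{q} --0--> {q,r}  [new]
{q} --1--> {q,r}  [seen]
{q} --2--> ∅  [new]
{p,q,r} --0--> {p,q,r}  [seen]
{p,q,r} --1--> {p,q,r}  [seen]
{p,q,r} --2--> {q}  [seen]
{q,r} --0--> {p,q,r}  [seen]
{q,r} --1--> {p,q,r}  [seen]
{q,r} --2--> {q}  [seen]
∅ --0--> ∅  [seen]
∅ --1--> ∅  [seen]
∅ --2--> ∅  [seen]
Reachable DFA states: {p}, {p,q}, {q}, {p,q,r}, {q,r}, ∅.
{r} is not among them.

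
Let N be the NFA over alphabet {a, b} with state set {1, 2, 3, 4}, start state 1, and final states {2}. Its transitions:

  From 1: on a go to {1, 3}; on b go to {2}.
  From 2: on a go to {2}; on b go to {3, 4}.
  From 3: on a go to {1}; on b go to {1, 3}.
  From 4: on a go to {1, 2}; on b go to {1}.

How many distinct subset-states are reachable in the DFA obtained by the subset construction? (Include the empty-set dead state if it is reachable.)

9

Start state of the DFA: {1}.
{1} --a--> {1, 3}  [new]
{1} --b--> {2}  [new]
{1, 3} --a--> {1, 3}  [seen]
{1, 3} --b--> {1, 2, 3}  [new]
{2} --a--> {2}  [seen]
{2} --b--> {3, 4}  [new]
{1, 2, 3} --a--> {1, 2, 3}  [seen]
{1, 2, 3} --b--> {1, 2, 3, 4}  [new]
{3, 4} --a--> {1, 2}  [new]
{3, 4} --b--> {1, 3}  [seen]
{1, 2, 3, 4} --a--> {1, 2, 3}  [seen]
{1, 2, 3, 4} --b--> {1, 2, 3, 4}  [seen]
{1, 2} --a--> {1, 2, 3}  [seen]
{1, 2} --b--> {2, 3, 4}  [new]
{2, 3, 4} --a--> {1, 2}  [seen]
{2, 3, 4} --b--> {1, 3, 4}  [new]
{1, 3, 4} --a--> {1, 2, 3}  [seen]
{1, 3, 4} --b--> {1, 2, 3}  [seen]
Reachable DFA states: {1}, {1, 3}, {2}, {1, 2, 3}, {3, 4}, {1, 2, 3, 4}, {1, 2}, {2, 3, 4}, {1, 3, 4}.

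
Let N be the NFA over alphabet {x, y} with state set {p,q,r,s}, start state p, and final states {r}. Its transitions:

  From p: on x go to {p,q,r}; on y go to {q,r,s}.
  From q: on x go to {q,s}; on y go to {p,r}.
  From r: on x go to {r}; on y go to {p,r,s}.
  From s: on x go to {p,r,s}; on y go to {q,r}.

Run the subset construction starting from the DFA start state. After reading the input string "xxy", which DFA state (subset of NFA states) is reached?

Start: {p}.
δ(p,x) = {p,q,r}.
Union: {p,q,r}.
After x: {p,q,r}.
δ(p,x) = {p,q,r}; δ(q,x) = {q,s}; δ(r,x) = {r}.
Union: {p,q,r,s}.
After x: {p,q,r,s}.
δ(p,y) = {q,r,s}; δ(q,y) = {p,r}; δ(r,y) = {p,r,s}; δ(s,y) = {q,r}.
Union: {p,q,r,s}.
After y: {p,q,r,s}.

{p,q,r,s}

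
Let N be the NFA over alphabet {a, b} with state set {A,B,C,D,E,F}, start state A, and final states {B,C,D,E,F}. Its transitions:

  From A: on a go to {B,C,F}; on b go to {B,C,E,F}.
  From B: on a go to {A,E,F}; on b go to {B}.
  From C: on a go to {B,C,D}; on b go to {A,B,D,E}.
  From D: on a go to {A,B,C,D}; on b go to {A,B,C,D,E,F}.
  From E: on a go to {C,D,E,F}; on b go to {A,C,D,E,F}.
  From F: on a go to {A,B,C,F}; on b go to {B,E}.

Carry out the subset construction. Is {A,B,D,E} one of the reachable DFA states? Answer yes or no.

yes

Start state of the DFA: {A}.
{A} --a--> {B,C,F}  [new]
{A} --b--> {B,C,E,F}  [new]
{B,C,F} --a--> {A,B,C,D,E,F}  [new]
{B,C,F} --b--> {A,B,D,E}  [new]
{B,C,E,F} --a--> {A,B,C,D,E,F}  [seen]
{B,C,E,F} --b--> {A,B,C,D,E,F}  [seen]
{A,B,C,D,E,F} --a--> {A,B,C,D,E,F}  [seen]
{A,B,C,D,E,F} --b--> {A,B,C,D,E,F}  [seen]
{A,B,D,E} --a--> {A,B,C,D,E,F}  [seen]
{A,B,D,E} --b--> {A,B,C,D,E,F}  [seen]
Reachable DFA states: {A}, {B,C,F}, {B,C,E,F}, {A,B,C,D,E,F}, {A,B,D,E}.
{A,B,D,E} is among them.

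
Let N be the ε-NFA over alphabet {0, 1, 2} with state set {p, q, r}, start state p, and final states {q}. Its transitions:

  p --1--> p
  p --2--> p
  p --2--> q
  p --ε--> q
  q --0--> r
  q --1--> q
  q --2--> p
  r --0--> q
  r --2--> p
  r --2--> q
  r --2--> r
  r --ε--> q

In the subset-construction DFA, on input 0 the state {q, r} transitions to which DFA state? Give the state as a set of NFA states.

δ(q,0) = {r}; δ(r,0) = {q}.
Union: {q, r}.

{q, r}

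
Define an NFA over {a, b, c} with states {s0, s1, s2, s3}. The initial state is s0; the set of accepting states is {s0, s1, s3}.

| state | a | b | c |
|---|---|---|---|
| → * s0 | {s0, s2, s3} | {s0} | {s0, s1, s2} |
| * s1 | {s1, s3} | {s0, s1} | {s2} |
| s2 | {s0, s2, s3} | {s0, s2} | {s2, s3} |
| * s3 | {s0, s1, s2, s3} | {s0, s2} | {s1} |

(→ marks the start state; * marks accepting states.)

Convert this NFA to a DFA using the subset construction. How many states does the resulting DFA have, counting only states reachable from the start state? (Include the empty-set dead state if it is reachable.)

Start state of the DFA: {s0}.
{s0} --a--> {s0, s2, s3}  [new]
{s0} --b--> {s0}  [seen]
{s0} --c--> {s0, s1, s2}  [new]
{s0, s2, s3} --a--> {s0, s1, s2, s3}  [new]
{s0, s2, s3} --b--> {s0, s2}  [new]
{s0, s2, s3} --c--> {s0, s1, s2, s3}  [seen]
{s0, s1, s2} --a--> {s0, s1, s2, s3}  [seen]
{s0, s1, s2} --b--> {s0, s1, s2}  [seen]
{s0, s1, s2} --c--> {s0, s1, s2, s3}  [seen]
{s0, s1, s2, s3} --a--> {s0, s1, s2, s3}  [seen]
{s0, s1, s2, s3} --b--> {s0, s1, s2}  [seen]
{s0, s1, s2, s3} --c--> {s0, s1, s2, s3}  [seen]
{s0, s2} --a--> {s0, s2, s3}  [seen]
{s0, s2} --b--> {s0, s2}  [seen]
{s0, s2} --c--> {s0, s1, s2, s3}  [seen]
Reachable DFA states: {s0}, {s0, s2, s3}, {s0, s1, s2}, {s0, s1, s2, s3}, {s0, s2}.

5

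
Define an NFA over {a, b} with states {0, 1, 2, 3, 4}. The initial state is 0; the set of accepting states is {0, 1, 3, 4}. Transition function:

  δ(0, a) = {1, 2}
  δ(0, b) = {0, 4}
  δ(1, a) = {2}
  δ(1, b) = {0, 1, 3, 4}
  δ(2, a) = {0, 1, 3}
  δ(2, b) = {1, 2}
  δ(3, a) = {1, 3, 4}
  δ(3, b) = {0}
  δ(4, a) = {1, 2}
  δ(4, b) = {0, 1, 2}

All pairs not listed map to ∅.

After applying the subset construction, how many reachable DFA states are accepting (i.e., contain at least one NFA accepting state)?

6

Start state of the DFA: {0}.
{0} --a--> {1, 2}  [new]
{0} --b--> {0, 4}  [new]
{1, 2} --a--> {0, 1, 2, 3}  [new]
{1, 2} --b--> {0, 1, 2, 3, 4}  [new]
{0, 4} --a--> {1, 2}  [seen]
{0, 4} --b--> {0, 1, 2, 4}  [new]
{0, 1, 2, 3} --a--> {0, 1, 2, 3, 4}  [seen]
{0, 1, 2, 3} --b--> {0, 1, 2, 3, 4}  [seen]
{0, 1, 2, 3, 4} --a--> {0, 1, 2, 3, 4}  [seen]
{0, 1, 2, 3, 4} --b--> {0, 1, 2, 3, 4}  [seen]
{0, 1, 2, 4} --a--> {0, 1, 2, 3}  [seen]
{0, 1, 2, 4} --b--> {0, 1, 2, 3, 4}  [seen]
Reachable DFA states: {0}, {1, 2}, {0, 4}, {0, 1, 2, 3}, {0, 1, 2, 3, 4}, {0, 1, 2, 4}.
Accepting DFA states (contain an NFA accepting state): {0}, {1, 2}, {0, 4}, {0, 1, 2, 3}, {0, 1, 2, 3, 4}, {0, 1, 2, 4}.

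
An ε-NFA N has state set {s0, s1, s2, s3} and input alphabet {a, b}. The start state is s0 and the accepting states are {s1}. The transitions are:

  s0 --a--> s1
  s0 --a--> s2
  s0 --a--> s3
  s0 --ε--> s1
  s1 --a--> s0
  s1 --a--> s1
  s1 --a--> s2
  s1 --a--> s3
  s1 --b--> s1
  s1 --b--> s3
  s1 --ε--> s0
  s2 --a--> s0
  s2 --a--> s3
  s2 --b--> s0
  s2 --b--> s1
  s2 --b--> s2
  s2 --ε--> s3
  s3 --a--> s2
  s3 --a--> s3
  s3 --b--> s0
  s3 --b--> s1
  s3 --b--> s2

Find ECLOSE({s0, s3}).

Begin with {s0, s3}.
s0 →ε {s1}; add s1.
ε-closure = {s0, s1, s3}.

{s0, s1, s3}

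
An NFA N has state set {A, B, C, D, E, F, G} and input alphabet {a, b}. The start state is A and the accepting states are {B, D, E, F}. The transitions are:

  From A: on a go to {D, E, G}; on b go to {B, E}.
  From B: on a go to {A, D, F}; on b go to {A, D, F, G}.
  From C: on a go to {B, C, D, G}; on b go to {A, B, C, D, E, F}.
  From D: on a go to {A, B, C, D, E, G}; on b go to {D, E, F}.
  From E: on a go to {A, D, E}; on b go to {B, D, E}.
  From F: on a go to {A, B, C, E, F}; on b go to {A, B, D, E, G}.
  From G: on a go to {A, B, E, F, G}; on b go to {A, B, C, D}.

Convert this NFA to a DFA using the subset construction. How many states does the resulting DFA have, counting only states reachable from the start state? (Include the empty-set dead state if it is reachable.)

7

Start state of the DFA: {A}.
{A} --a--> {D, E, G}  [new]
{A} --b--> {B, E}  [new]
{D, E, G} --a--> {A, B, C, D, E, F, G}  [new]
{D, E, G} --b--> {A, B, C, D, E, F}  [new]
{B, E} --a--> {A, D, E, F}  [new]
{B, E} --b--> {A, B, D, E, F, G}  [new]
{A, B, C, D, E, F, G} --a--> {A, B, C, D, E, F, G}  [seen]
{A, B, C, D, E, F, G} --b--> {A, B, C, D, E, F, G}  [seen]
{A, B, C, D, E, F} --a--> {A, B, C, D, E, F, G}  [seen]
{A, B, C, D, E, F} --b--> {A, B, C, D, E, F, G}  [seen]
{A, D, E, F} --a--> {A, B, C, D, E, F, G}  [seen]
{A, D, E, F} --b--> {A, B, D, E, F, G}  [seen]
{A, B, D, E, F, G} --a--> {A, B, C, D, E, F, G}  [seen]
{A, B, D, E, F, G} --b--> {A, B, C, D, E, F, G}  [seen]
Reachable DFA states: {A}, {D, E, G}, {B, E}, {A, B, C, D, E, F, G}, {A, B, C, D, E, F}, {A, D, E, F}, {A, B, D, E, F, G}.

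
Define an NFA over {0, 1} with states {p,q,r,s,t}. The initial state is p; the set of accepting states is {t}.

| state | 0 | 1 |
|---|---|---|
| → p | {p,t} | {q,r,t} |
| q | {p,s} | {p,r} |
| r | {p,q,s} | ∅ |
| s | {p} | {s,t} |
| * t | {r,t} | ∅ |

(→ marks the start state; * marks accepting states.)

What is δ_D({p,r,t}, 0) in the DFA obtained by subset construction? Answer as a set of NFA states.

{p,q,r,s,t}

δ(p,0) = {p,t}; δ(r,0) = {p,q,s}; δ(t,0) = {r,t}.
Union: {p,q,r,s,t}.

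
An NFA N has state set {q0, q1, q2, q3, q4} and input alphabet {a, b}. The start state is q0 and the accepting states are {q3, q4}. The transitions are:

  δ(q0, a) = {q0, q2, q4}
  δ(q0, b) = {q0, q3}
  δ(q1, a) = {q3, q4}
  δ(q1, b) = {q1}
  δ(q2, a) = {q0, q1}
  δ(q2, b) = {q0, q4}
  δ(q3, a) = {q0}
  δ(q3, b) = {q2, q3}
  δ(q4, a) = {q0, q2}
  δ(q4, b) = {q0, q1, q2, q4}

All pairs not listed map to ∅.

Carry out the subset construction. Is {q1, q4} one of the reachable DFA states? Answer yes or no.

Start state of the DFA: {q0}.
{q0} --a--> {q0, q2, q4}  [new]
{q0} --b--> {q0, q3}  [new]
{q0, q2, q4} --a--> {q0, q1, q2, q4}  [new]
{q0, q2, q4} --b--> {q0, q1, q2, q3, q4}  [new]
{q0, q3} --a--> {q0, q2, q4}  [seen]
{q0, q3} --b--> {q0, q2, q3}  [new]
{q0, q1, q2, q4} --a--> {q0, q1, q2, q3, q4}  [seen]
{q0, q1, q2, q4} --b--> {q0, q1, q2, q3, q4}  [seen]
{q0, q1, q2, q3, q4} --a--> {q0, q1, q2, q3, q4}  [seen]
{q0, q1, q2, q3, q4} --b--> {q0, q1, q2, q3, q4}  [seen]
{q0, q2, q3} --a--> {q0, q1, q2, q4}  [seen]
{q0, q2, q3} --b--> {q0, q2, q3, q4}  [new]
{q0, q2, q3, q4} --a--> {q0, q1, q2, q4}  [seen]
{q0, q2, q3, q4} --b--> {q0, q1, q2, q3, q4}  [seen]
Reachable DFA states: {q0}, {q0, q2, q4}, {q0, q3}, {q0, q1, q2, q4}, {q0, q1, q2, q3, q4}, {q0, q2, q3}, {q0, q2, q3, q4}.
{q1, q4} is not among them.

no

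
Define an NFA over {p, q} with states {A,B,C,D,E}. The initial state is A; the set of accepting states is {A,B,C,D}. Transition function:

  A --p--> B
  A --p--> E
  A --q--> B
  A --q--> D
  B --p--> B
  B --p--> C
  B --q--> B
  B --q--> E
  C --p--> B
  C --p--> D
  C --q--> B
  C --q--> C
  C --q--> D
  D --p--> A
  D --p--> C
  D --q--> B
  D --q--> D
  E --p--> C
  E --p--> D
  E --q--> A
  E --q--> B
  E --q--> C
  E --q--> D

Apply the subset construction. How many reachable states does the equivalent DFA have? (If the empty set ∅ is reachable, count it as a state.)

Start state of the DFA: {A}.
{A} --p--> {B,E}  [new]
{A} --q--> {B,D}  [new]
{B,E} --p--> {B,C,D}  [new]
{B,E} --q--> {A,B,C,D,E}  [new]
{B,D} --p--> {A,B,C}  [new]
{B,D} --q--> {B,D,E}  [new]
{B,C,D} --p--> {A,B,C,D}  [new]
{B,C,D} --q--> {B,C,D,E}  [new]
{A,B,C,D,E} --p--> {A,B,C,D,E}  [seen]
{A,B,C,D,E} --q--> {A,B,C,D,E}  [seen]
{A,B,C} --p--> {B,C,D,E}  [seen]
{A,B,C} --q--> {B,C,D,E}  [seen]
{B,D,E} --p--> {A,B,C,D}  [seen]
{B,D,E} --q--> {A,B,C,D,E}  [seen]
{A,B,C,D} --p--> {A,B,C,D,E}  [seen]
{A,B,C,D} --q--> {B,C,D,E}  [seen]
{B,C,D,E} --p--> {A,B,C,D}  [seen]
{B,C,D,E} --q--> {A,B,C,D,E}  [seen]
Reachable DFA states: {A}, {B,E}, {B,D}, {B,C,D}, {A,B,C,D,E}, {A,B,C}, {B,D,E}, {A,B,C,D}, {B,C,D,E}.

9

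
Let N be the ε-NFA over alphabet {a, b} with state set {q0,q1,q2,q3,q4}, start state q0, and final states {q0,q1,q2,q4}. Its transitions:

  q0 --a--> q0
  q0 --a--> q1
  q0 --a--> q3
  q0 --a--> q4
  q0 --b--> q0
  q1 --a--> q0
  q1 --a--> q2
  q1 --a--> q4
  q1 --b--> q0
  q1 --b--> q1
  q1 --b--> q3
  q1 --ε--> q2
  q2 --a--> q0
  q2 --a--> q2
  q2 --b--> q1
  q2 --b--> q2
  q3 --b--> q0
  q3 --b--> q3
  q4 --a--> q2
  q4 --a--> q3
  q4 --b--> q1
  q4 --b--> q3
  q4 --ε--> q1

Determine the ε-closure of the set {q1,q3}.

Begin with {q1,q3}.
q1 →ε {q2}; add q2.
ε-closure = {q1,q2,q3}.

{q1,q2,q3}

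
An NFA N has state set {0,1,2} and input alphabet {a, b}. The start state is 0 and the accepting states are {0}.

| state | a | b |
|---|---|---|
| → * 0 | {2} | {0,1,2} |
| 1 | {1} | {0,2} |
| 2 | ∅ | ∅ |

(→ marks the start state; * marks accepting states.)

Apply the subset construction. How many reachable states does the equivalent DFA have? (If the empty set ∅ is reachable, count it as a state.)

Start state of the DFA: {0}.
{0} --a--> {2}  [new]
{0} --b--> {0,1,2}  [new]
{2} --a--> ∅  [new]
{2} --b--> ∅  [seen]
{0,1,2} --a--> {1,2}  [new]
{0,1,2} --b--> {0,1,2}  [seen]
∅ --a--> ∅  [seen]
∅ --b--> ∅  [seen]
{1,2} --a--> {1}  [new]
{1,2} --b--> {0,2}  [new]
{1} --a--> {1}  [seen]
{1} --b--> {0,2}  [seen]
{0,2} --a--> {2}  [seen]
{0,2} --b--> {0,1,2}  [seen]
Reachable DFA states: {0}, {2}, {0,1,2}, ∅, {1,2}, {1}, {0,2}.

7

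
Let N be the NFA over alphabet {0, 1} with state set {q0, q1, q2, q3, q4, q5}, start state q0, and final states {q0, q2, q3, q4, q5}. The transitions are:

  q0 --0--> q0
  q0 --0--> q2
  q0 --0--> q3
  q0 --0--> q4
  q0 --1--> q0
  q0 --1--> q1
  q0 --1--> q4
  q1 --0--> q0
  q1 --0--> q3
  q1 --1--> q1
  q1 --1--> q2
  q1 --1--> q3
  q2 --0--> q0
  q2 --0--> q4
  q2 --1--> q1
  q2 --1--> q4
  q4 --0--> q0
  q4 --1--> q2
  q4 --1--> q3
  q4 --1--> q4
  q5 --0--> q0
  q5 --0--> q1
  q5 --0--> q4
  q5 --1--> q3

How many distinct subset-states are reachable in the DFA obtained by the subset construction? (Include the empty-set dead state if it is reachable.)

4

Start state of the DFA: {q0}.
{q0} --0--> {q0, q2, q3, q4}  [new]
{q0} --1--> {q0, q1, q4}  [new]
{q0, q2, q3, q4} --0--> {q0, q2, q3, q4}  [seen]
{q0, q2, q3, q4} --1--> {q0, q1, q2, q3, q4}  [new]
{q0, q1, q4} --0--> {q0, q2, q3, q4}  [seen]
{q0, q1, q4} --1--> {q0, q1, q2, q3, q4}  [seen]
{q0, q1, q2, q3, q4} --0--> {q0, q2, q3, q4}  [seen]
{q0, q1, q2, q3, q4} --1--> {q0, q1, q2, q3, q4}  [seen]
Reachable DFA states: {q0}, {q0, q2, q3, q4}, {q0, q1, q4}, {q0, q1, q2, q3, q4}.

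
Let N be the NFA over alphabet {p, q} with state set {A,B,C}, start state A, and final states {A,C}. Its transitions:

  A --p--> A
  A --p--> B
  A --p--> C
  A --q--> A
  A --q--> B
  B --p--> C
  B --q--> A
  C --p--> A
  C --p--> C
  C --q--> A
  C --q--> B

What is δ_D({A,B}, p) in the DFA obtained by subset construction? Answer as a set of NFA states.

{A,B,C}

δ(A,p) = {A,B,C}; δ(B,p) = {C}.
Union: {A,B,C}.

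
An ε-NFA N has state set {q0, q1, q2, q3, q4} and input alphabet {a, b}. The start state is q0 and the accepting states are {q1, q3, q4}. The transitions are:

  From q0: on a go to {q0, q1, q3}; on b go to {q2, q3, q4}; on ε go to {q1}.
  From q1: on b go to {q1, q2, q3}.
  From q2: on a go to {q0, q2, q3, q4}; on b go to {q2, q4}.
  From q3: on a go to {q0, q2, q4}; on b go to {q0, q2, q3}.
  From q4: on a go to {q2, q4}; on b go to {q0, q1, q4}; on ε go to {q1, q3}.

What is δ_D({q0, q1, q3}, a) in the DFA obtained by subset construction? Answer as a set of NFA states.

{q0, q1, q2, q3, q4}

δ(q0,a) = {q0, q1, q3}; δ(q1,a) = ∅; δ(q3,a) = {q0, q2, q4}.
Union: {q0, q1, q2, q3, q4}.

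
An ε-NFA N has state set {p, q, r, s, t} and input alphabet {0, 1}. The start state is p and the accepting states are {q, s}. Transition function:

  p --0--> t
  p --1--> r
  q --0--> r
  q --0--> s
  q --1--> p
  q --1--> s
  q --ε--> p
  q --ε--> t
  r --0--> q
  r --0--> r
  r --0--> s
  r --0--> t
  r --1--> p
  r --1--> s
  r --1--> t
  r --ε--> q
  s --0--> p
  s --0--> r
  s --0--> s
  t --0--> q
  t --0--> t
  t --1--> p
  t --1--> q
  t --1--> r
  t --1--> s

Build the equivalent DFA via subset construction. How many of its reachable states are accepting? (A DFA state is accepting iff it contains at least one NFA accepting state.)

3

Start state of the DFA: {p} (ε-closure of the NFA start).
{p} --0--> {t}  [new]
{p} --1--> {p, q, r, t}  [new]
{t} --0--> {p, q, t}  [new]
{t} --1--> {p, q, r, s, t}  [new]
{p, q, r, t} --0--> {p, q, r, s, t}  [seen]
{p, q, r, t} --1--> {p, q, r, s, t}  [seen]
{p, q, t} --0--> {p, q, r, s, t}  [seen]
{p, q, t} --1--> {p, q, r, s, t}  [seen]
{p, q, r, s, t} --0--> {p, q, r, s, t}  [seen]
{p, q, r, s, t} --1--> {p, q, r, s, t}  [seen]
Reachable DFA states: {p}, {t}, {p, q, r, t}, {p, q, t}, {p, q, r, s, t}.
Accepting DFA states (contain an NFA accepting state): {p, q, r, t}, {p, q, t}, {p, q, r, s, t}.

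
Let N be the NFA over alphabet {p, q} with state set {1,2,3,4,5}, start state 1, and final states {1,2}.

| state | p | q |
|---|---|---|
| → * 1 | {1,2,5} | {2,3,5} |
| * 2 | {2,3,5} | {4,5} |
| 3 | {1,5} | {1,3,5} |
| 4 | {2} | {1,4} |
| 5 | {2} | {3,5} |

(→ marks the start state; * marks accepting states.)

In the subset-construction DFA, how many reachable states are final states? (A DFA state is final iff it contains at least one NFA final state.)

7

Start state of the DFA: {1}.
{1} --p--> {1,2,5}  [new]
{1} --q--> {2,3,5}  [new]
{1,2,5} --p--> {1,2,3,5}  [new]
{1,2,5} --q--> {2,3,4,5}  [new]
{2,3,5} --p--> {1,2,3,5}  [seen]
{2,3,5} --q--> {1,3,4,5}  [new]
{1,2,3,5} --p--> {1,2,3,5}  [seen]
{1,2,3,5} --q--> {1,2,3,4,5}  [new]
{2,3,4,5} --p--> {1,2,3,5}  [seen]
{2,3,4,5} --q--> {1,3,4,5}  [seen]
{1,3,4,5} --p--> {1,2,5}  [seen]
{1,3,4,5} --q--> {1,2,3,4,5}  [seen]
{1,2,3,4,5} --p--> {1,2,3,5}  [seen]
{1,2,3,4,5} --q--> {1,2,3,4,5}  [seen]
Reachable DFA states: {1}, {1,2,5}, {2,3,5}, {1,2,3,5}, {2,3,4,5}, {1,3,4,5}, {1,2,3,4,5}.
Accepting DFA states (contain an NFA accepting state): {1}, {1,2,5}, {2,3,5}, {1,2,3,5}, {2,3,4,5}, {1,3,4,5}, {1,2,3,4,5}.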